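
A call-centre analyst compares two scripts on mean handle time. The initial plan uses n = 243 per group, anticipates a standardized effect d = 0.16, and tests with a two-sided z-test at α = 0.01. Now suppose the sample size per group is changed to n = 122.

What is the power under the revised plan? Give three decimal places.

Power ≈ 0.092

With n = 122 per group: δ = d·√(n/2) = 0.16 × √(122/2) = 1.2496. Critical value z_{0.005} = 2.576.
Revised power = Φ(δ − 2.576) + Φ(−δ − 2.576) = Φ(-1.326) + Φ(-3.825) = 0.0924 + 0.0001 = 0.0925.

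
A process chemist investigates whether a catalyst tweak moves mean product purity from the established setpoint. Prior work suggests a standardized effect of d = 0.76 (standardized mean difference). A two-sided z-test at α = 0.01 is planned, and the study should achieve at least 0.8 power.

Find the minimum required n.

n = 21

Set Φ(δ − 2.576) = 0.8; then δ − 2.576 = Φ⁻¹(0.8) = 0.842, giving δ = 3.417.
(Ignoring the negligible lower-tail rejection probability gives the usual closed-form inversion.)
δ = d·√n ⇒ n = (δ/d)² = (3.417 / 0.76)² = 20.22.
Round up to the next whole unit.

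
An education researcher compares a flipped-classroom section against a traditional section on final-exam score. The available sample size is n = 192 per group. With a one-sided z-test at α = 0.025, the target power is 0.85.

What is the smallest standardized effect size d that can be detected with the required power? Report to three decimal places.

d ≈ 0.306

Required noncentrality: δ = z_{0.025} + z_{0.15} = 1.960 + 1.036 = 2.996.
δ = d·√(n/2) ⇒ d = δ/√(n/2) = 2.996/√(192/2) = 0.3058.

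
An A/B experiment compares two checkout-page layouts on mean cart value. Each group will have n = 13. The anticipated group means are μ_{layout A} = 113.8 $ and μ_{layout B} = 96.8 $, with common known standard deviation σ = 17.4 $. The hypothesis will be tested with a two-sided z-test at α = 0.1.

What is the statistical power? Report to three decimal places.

Standardized effect: d = |μ_{layout A} − μ_{layout B}| / σ = |113.8 − 96.8| / 17.4 = 0.9770
Noncentrality parameter: δ = d·√(n/2) = 0.9770 × √(13/2) = 2.4909
Two-sided α = 0.1 → critical value z_{0.05} = 1.645.
Power = Φ(δ − 1.645) + Φ(−δ − 1.645) = Φ(0.846) + Φ(-4.136) = 0.8012 + 0.0000 = 0.8013.

Power ≈ 0.801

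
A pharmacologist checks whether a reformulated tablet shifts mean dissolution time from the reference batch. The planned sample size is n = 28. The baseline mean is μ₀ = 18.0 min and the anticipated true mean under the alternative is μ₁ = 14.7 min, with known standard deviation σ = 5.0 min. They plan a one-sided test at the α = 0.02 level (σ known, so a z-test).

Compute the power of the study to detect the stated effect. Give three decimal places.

Power ≈ 0.925

Standardized effect: d = |μ₁ − μ₀| / σ = |14.7 − 18.0| / 5.0 = 0.6600
Noncentrality parameter: δ = d·√n = 0.6600 × √28 = 3.4924
One-sided α = 0.02 → critical value z_{0.02} = 2.054.
Power = P(Z > 2.054 − δ) = Φ(1.439) = 0.9249.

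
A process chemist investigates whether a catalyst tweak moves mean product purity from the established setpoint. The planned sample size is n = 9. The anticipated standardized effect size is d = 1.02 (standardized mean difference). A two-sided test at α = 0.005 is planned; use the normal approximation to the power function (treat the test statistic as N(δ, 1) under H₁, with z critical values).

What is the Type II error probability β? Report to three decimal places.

Noncentrality parameter: δ = d·√n = 1.02 × √9 = 3.0600
Critical value for a two-sided test at α = 0.005: z_{α/2} = 2.807.
Power = Φ(δ − 2.807) + Φ(−δ − 2.807) = Φ(0.253) + Φ(-5.867) = 0.5999 + 0.0000 = 0.5999.
Type II error: β = 1 − power = 1 − 0.5999 = 0.4001.

β ≈ 0.400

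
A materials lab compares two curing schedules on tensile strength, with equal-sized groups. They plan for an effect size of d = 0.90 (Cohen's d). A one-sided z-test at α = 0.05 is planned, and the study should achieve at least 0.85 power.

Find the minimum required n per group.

Set Φ(δ − 1.645) = 0.85; then δ − 1.645 = Φ⁻¹(0.85) = 1.036, giving δ = 2.681.
δ = d·√(n/2) ⇒ n = 2(δ/d)² = 2 × (2.681 / 0.90)² = 17.75.
Round up to the next whole unit.

n = 18 per group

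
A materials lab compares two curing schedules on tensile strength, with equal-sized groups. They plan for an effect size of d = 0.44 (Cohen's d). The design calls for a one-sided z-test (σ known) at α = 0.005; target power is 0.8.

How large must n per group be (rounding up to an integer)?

n = 121 per group

Set Φ(δ − 2.576) = 0.8; then δ − 2.576 = Φ⁻¹(0.8) = 0.842, giving δ = 3.417.
δ = d·√(n/2) ⇒ n = 2(δ/d)² = 2 × (3.417 / 0.44)² = 120.65.
Rounding up, n = 121 per group.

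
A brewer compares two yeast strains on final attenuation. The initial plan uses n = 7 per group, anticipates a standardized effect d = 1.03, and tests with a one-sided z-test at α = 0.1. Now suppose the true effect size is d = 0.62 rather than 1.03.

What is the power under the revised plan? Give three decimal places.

Power ≈ 0.452

With d = 0.62: δ = d·√(n/2) = 0.62 × √(7/2) = 1.1599. Critical value z_{0.1} = 1.282.
Revised power = Φ(δ − 1.282) = Φ(-0.122) = 0.4516.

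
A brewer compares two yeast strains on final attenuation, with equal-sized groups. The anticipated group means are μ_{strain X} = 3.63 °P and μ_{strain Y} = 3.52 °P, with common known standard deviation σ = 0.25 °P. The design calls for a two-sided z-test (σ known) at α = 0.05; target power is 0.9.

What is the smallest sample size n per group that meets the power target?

Standardized effect: d = |μ_{strain X} − μ_{strain Y}| / σ = |3.63 − 3.52| / 0.25 = 0.4400
Set Φ(δ − 1.960) = 0.9; then δ − 1.960 = Φ⁻¹(0.9) = 1.282, giving δ = 3.242.
(For δ > 0 the lower-tail rejection region contributes negligibly to power, so the one-term inversion is standard.)
δ = d·√(n/2) ⇒ n = 2(δ/d)² = 2 × (3.242 / 0.4400)² = 108.55.
Round up to the next whole unit.

n = 109 per group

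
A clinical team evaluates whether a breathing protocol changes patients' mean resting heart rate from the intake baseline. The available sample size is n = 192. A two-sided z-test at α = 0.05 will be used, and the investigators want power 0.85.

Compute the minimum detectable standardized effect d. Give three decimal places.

d ≈ 0.216

Need Φ(δ − 1.960) = 0.85, so δ = 1.960 + 1.036 = 2.996.
(The second rejection-region term Φ(−δ − z_{α/2}) is negligible and dropped.)
δ = d·√n ⇒ d = δ/√n = 2.996/√192 = 0.2162.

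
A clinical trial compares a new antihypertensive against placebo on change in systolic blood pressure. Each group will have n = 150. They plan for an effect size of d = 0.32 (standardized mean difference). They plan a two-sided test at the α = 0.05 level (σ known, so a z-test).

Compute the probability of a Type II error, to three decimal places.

Noncentrality parameter: δ = d·√(n/2) = 0.32 × √(150/2) = 2.7713
Critical value for a two-sided test at α = 0.05: z_{α/2} = 1.960.
Power = Φ(δ − 1.960) + Φ(−δ − 1.960) = Φ(0.811) + Φ(-4.731) = 0.7914 + 0.0000 = 0.7914.
Type II error: β = 1 − power = 1 − 0.7914 = 0.2086.

β ≈ 0.209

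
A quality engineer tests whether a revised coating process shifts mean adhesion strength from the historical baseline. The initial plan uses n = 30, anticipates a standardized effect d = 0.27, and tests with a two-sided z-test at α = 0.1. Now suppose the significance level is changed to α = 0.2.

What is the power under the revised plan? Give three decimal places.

Power ≈ 0.581

δ = d·√n = 0.27 × √30 = 1.4789 (unchanged). New critical value: z_{0.1} = 1.282.
Revised power = Φ(δ − 1.282) + Φ(−δ − 1.282) = Φ(0.197) + Φ(-2.760) = 0.5782 + 0.0029 = 0.5811.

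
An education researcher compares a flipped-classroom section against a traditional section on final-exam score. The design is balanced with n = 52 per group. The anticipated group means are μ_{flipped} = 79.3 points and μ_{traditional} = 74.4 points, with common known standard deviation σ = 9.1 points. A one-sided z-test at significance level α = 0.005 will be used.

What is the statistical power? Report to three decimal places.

Power ≈ 0.567

Standardized effect: d = |μ_{flipped} − μ_{traditional}| / σ = |79.3 − 74.4| / 9.1 = 0.5385
Noncentrality parameter: δ = d·√(n/2) = 0.5385 × √(52/2) = 2.7456
Critical value for a one-sided test at α = 0.005: z_α = 2.576.
Power = Φ(δ − 2.576) = Φ(0.170) = 0.5674.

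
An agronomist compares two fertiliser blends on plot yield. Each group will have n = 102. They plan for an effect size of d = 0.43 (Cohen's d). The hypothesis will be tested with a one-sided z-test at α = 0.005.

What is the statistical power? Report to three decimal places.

Power ≈ 0.690

Noncentrality parameter: δ = d·√(n/2) = 0.43 × √(102/2) = 3.0708
One-sided α = 0.005 → critical value z_{0.005} = 2.576.
Power = Φ(δ − 2.576) = Φ(0.495) = 0.6897.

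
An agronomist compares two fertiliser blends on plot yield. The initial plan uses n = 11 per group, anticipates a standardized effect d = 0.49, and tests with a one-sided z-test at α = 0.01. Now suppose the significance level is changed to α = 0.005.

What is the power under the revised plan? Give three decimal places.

δ = d·√(n/2) = 0.49 × √(11/2) = 1.1492 (unchanged). New critical value: z_{0.005} = 2.576.
Revised power = P(Z > 2.576 − δ) = Φ(-1.427) = 0.0768.

Power ≈ 0.077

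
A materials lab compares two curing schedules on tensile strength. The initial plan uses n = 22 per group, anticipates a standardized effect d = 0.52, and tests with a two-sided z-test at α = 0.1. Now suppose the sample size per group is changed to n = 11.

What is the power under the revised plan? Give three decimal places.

Power ≈ 0.337

With n = 11 per group: δ = d·√(n/2) = 0.52 × √(11/2) = 1.2195. Critical value z_{0.05} = 1.645.
Revised power = Φ(δ − 1.645) + Φ(−δ − 1.645) = Φ(-0.425) + Φ(-2.864) = 0.3353 + 0.0021 = 0.3374.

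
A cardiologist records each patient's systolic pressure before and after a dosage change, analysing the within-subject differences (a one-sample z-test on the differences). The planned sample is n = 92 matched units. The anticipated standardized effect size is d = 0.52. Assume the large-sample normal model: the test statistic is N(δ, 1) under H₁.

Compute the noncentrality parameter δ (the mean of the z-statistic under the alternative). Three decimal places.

δ ≈ 4.988

The noncentrality parameter scales effect size by the design's sample-size factor: δ = d·√n = 0.52 × √92 = 4.9877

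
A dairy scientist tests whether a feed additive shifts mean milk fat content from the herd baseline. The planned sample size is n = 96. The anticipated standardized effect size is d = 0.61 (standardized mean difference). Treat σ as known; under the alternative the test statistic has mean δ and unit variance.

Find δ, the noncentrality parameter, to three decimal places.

δ ≈ 5.977

The noncentrality parameter scales effect size by the design's sample-size factor: δ = d·√n = 0.61 × √96 = 5.9768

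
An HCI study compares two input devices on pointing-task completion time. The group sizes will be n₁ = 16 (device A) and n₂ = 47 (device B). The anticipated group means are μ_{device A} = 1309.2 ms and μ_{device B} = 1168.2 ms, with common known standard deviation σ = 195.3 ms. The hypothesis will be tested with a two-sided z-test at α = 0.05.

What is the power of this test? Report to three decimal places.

Standardized effect: d = |μ_{device A} − μ_{device B}| / σ = |1309.2 − 1168.2| / 195.3 = 0.7220
Noncentrality parameter: δ = d / √(1/n₁ + 1/n₂) = 0.7220 / √(1/16 + 1/47) = 2.4943
Two-sided α = 0.05 → critical value z_{0.025} = 1.960.
Power = Φ(δ − 1.960) + Φ(−δ − 1.960) = Φ(0.534) + Φ(-4.454) = 0.7035 + 0.0000 = 0.7035.

Power ≈ 0.703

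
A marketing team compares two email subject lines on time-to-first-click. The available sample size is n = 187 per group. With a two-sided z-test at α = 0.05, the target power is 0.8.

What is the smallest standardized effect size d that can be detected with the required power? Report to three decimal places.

Required noncentrality: δ = z_{0.025} + z_{0.20} = 1.960 + 0.842 = 2.802.
(Lower-tail contribution to power is negligible for δ > 0.)
δ = d·√(n/2) ⇒ d = δ/√(n/2) = 2.802/√(187/2) = 0.2897.

d ≈ 0.290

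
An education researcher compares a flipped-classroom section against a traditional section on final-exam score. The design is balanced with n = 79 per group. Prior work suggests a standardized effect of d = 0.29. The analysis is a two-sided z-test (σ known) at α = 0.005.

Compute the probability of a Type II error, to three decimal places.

Noncentrality parameter: δ = d·√(n/2) = 0.29 × √(79/2) = 1.8226
Two-sided α = 0.005 → critical value z_{0.0025} = 2.807.
Power = Φ(δ − 2.807) + Φ(−δ − 2.807) = Φ(-0.984) + Φ(-4.630) = 0.1625 + 0.0000 = 0.1625.
Type II error: β = 1 − power = 1 − 0.1625 = 0.8375.

β ≈ 0.838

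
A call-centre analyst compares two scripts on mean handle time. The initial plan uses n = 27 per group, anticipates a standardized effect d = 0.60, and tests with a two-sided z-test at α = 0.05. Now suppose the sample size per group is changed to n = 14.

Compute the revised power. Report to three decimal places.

Power ≈ 0.355

With n = 14 per group: δ = d·√(n/2) = 0.60 × √(14/2) = 1.5875. Critical value z_{0.025} = 1.960.
Revised power = Φ(δ − 1.960) + Φ(−δ − 1.960) = Φ(-0.373) + Φ(-3.547) = 0.3548 + 0.0002 = 0.3549.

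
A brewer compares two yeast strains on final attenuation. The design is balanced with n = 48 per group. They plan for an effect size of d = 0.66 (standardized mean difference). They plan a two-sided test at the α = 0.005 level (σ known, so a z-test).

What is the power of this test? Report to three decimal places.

Noncentrality parameter: δ = d·√(n/2) = 0.66 × √(48/2) = 3.2333
Two-sided α = 0.005 → critical value z_{0.0025} = 2.807.
Power = Φ(δ − 2.807) + Φ(−δ − 2.807) = Φ(0.426) + Φ(-6.040) = 0.6651 + 0.0000 = 0.6651.

Power ≈ 0.665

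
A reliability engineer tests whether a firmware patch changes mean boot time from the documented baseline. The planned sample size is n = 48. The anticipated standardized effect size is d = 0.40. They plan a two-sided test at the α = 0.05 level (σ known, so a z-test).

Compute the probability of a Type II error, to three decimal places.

β ≈ 0.209

Noncentrality parameter: δ = d·√n = 0.40 × √48 = 2.7713
Critical value for a two-sided test at α = 0.05: z_{α/2} = 1.960.
Power = Φ(δ − 1.960) + Φ(−δ − 1.960) = Φ(0.811) + Φ(-4.731) = 0.7914 + 0.0000 = 0.7914.
Type II error: β = 1 − power = 1 − 0.7914 = 0.2086.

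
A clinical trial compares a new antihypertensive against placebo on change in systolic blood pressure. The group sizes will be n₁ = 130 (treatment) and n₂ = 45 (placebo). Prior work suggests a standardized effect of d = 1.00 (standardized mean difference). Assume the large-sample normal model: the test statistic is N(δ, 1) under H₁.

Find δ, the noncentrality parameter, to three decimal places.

δ = d / √(1/n₁ + 1/n₂) = 1.00 / √(1/130 + 1/45) = 5.7817

δ ≈ 5.782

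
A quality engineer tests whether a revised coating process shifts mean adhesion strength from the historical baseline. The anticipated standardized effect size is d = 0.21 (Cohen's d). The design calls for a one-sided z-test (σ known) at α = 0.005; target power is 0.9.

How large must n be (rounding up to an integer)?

n = 338

For power 0.9 need Φ(δ − z_{0.005}) = 0.9, so δ = z_{0.005} + z_{0.10} = 2.576 + 1.282 = 3.857.
δ = d·√n ⇒ n = (δ/d)² = (3.857 / 0.21)² = 337.40.
Round up to the next whole unit.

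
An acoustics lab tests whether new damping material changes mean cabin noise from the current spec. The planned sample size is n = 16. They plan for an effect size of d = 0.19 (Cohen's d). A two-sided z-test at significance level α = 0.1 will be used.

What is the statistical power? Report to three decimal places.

Power ≈ 0.196

Noncentrality parameter: δ = d·√n = 0.19 × √16 = 0.7600
Two-sided α = 0.1 → critical value z_{0.05} = 1.645.
Power = Φ(δ − 1.645) + Φ(−δ − 1.645) = Φ(-0.885) + Φ(-2.405) = 0.1881 + 0.0081 = 0.1962.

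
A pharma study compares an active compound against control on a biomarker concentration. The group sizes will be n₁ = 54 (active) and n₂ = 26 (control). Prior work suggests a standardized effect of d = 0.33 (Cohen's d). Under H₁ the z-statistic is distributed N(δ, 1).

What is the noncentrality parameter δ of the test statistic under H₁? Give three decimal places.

δ = d / √(1/n₁ + 1/n₂) = 0.33 / √(1/54 + 1/26) = 1.3825

δ ≈ 1.382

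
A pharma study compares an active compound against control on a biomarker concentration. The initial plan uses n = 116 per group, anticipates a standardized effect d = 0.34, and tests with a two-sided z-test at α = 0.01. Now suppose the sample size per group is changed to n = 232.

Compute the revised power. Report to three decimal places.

Power ≈ 0.861

With n = 232 per group: δ = d·√(n/2) = 0.34 × √(232/2) = 3.6619. Critical value z_{0.005} = 2.576.
Revised power = Φ(δ − 2.576) + Φ(−δ − 2.576) = Φ(1.086) + Φ(-6.238) = 0.8613 + 0.0000 = 0.8613.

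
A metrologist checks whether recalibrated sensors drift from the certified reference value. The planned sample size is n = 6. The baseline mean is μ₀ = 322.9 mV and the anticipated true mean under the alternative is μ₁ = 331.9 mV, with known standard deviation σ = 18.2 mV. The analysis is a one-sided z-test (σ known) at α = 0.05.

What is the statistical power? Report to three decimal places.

Standardized effect: d = |μ₁ − μ₀| / σ = |331.9 − 322.9| / 18.2 = 0.4945
Noncentrality parameter: δ = d·√n = 0.4945 × √6 = 1.2113
One-sided α = 0.05 → critical value z_{0.05} = 1.645.
Power = Φ(δ − 1.645) = Φ(-0.434) = 0.3323.

Power ≈ 0.332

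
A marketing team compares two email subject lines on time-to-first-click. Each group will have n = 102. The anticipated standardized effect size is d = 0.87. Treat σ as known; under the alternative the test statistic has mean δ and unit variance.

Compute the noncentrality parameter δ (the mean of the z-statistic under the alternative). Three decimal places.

The noncentrality parameter scales effect size by the design's sample-size factor: δ = d·√(n/2) = 0.87 × √(102/2) = 6.2130

δ ≈ 6.213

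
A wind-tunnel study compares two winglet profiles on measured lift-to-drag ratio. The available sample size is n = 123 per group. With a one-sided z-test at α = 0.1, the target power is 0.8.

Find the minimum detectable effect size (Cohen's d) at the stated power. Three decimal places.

d ≈ 0.271

Required noncentrality: δ = z_{0.1} + z_{0.20} = 1.282 + 0.842 = 2.123.
δ = d·√(n/2) ⇒ d = δ/√(n/2) = 2.123/√(123/2) = 0.2707.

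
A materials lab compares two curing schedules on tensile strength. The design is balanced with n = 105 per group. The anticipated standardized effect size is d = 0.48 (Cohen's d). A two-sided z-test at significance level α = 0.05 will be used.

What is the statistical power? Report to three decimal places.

Noncentrality parameter: δ = d·√(n/2) = 0.48 × √(105/2) = 3.4779
Critical value for a two-sided test at α = 0.05: z_{α/2} = 1.960.
Power = Φ(δ − 1.960) + Φ(−δ − 1.960) = Φ(1.518) + Φ(-5.438) = 0.9355 + 0.0000 = 0.9355.

Power ≈ 0.935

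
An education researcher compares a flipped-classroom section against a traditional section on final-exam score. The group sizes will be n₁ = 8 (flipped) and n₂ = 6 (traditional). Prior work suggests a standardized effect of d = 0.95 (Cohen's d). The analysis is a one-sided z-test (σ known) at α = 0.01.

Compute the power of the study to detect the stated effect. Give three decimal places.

Power ≈ 0.285

Noncentrality parameter: λ = d / √(1/n₁ + 1/n₂) = 0.95 / √(1/8 + 1/6) = 1.7591
Critical value for a one-sided test at α = 0.01: z_α = 2.326.
Power = Φ(λ − 2.326) = Φ(-0.567) = 0.2853.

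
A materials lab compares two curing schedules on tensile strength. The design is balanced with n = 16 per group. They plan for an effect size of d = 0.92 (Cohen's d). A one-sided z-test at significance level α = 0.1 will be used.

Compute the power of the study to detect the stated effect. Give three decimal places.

Power ≈ 0.907

Noncentrality parameter: δ = d·√(n/2) = 0.92 × √(16/2) = 2.6022
One-sided α = 0.1 → critical value z_{0.1} = 1.282.
Power = P(Z > 1.282 − δ) = Φ(1.321) = 0.9067.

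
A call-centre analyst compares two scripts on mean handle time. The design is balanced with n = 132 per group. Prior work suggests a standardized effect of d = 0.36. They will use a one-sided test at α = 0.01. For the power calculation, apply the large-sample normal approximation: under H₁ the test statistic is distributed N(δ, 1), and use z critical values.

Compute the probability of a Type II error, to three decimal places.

β ≈ 0.275

Noncentrality parameter: δ = d·√(n/2) = 0.36 × √(132/2) = 2.9247
One-sided α = 0.01 → critical value z_{0.01} = 2.326.
Power = P(Z > 2.326 − δ) = Φ(0.598) = 0.7252.
Type II error: β = 1 − power = 1 − 0.7252 = 0.2748.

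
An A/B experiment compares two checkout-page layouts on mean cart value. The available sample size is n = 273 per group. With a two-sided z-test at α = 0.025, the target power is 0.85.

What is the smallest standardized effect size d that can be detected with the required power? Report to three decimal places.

Required noncentrality: δ = z_{0.0125} + z_{0.15} = 2.241 + 1.036 = 3.278.
(The second rejection-region term Φ(−δ − z_{α/2}) is negligible and dropped.)
δ = d·√(n/2) ⇒ d = δ/√(n/2) = 3.278/√(273/2) = 0.2806.

d ≈ 0.281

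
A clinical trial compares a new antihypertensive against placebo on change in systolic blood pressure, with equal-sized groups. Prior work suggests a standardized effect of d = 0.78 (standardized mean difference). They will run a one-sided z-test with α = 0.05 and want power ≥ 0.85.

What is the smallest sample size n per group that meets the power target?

n = 24 per group

For power 0.85 need Φ(δ − z_{0.05}) = 0.85, so δ = z_{0.05} + z_{0.15} = 1.645 + 1.036 = 2.681.
δ = d·√(n/2) ⇒ n = 2(δ/d)² = 2 × (2.681 / 0.78)² = 23.63.
Round up to the next whole unit.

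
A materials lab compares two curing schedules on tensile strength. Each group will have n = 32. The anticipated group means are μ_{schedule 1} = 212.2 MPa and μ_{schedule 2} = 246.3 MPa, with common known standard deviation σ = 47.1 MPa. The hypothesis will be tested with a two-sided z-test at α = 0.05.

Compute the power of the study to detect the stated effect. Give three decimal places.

Power ≈ 0.825

Standardized effect: d = |μ_{schedule 1} − μ_{schedule 2}| / σ = |212.2 − 246.3| / 47.1 = 0.7240
Noncentrality parameter: δ = d·√(n/2) = 0.7240 × √(32/2) = 2.8960
Critical value for a two-sided test at α = 0.05: z_{α/2} = 1.960.
Power = Φ(δ − 1.960) + Φ(−δ − 1.960) = Φ(0.936) + Φ(-4.856) = 0.8254 + 0.0000 = 0.8254.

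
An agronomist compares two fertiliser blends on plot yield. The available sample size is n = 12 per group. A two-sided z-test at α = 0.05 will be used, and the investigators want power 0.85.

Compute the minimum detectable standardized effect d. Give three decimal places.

Required noncentrality: δ = z_{0.025} + z_{0.15} = 1.960 + 1.036 = 2.996.
(Lower-tail contribution to power is negligible for δ > 0.)
δ = d·√(n/2) ⇒ d = δ/√(n/2) = 2.996/√(12/2) = 1.2233.

d ≈ 1.223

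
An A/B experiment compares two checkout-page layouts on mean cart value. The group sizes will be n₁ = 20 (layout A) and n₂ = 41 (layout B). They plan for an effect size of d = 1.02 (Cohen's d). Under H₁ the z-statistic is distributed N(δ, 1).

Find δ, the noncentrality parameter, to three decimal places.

δ ≈ 3.740

The noncentrality parameter scales effect size by the design's sample-size factor: δ = d / √(1/n₁ + 1/n₂) = 1.02 / √(1/20 + 1/41) = 3.7397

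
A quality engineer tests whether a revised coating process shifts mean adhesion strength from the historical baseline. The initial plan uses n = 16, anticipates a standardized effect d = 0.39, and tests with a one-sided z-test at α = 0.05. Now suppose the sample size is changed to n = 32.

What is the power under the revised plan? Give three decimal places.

Power ≈ 0.713

With n = 32: δ = d·√n = 0.39 × √32 = 2.2062. Critical value z_{0.05} = 1.645.
Revised power = Φ(δ − 1.645) = Φ(0.561) = 0.7127.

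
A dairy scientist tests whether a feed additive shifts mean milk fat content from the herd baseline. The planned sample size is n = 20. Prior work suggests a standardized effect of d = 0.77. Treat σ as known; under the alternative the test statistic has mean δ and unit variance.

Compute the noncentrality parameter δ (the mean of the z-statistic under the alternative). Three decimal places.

δ ≈ 3.444

The noncentrality parameter scales effect size by the design's sample-size factor: δ = d·√n = 0.77 × √20 = 3.4435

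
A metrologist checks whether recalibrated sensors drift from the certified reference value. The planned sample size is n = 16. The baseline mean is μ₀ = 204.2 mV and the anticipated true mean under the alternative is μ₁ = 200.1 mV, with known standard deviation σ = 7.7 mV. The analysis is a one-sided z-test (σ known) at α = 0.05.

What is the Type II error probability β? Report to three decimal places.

Standardized effect: d = |μ₁ − μ₀| / σ = |200.1 − 204.2| / 7.7 = 0.5325
Noncentrality parameter: δ = d·√n = 0.5325 × √16 = 2.1299
Critical value for a one-sided test at α = 0.05: z_α = 1.645.
Power = Φ(δ − 1.645) = Φ(0.485) = 0.6862.
Type II error: β = 1 − power = 1 − 0.6862 = 0.3138.

β ≈ 0.314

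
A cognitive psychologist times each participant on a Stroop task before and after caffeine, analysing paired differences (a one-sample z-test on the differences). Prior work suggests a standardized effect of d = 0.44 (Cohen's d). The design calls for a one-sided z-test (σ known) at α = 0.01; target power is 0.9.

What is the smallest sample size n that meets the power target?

n = 68

For power 0.9 need Φ(δ − z_{0.01}) = 0.9, so δ = z_{0.01} + z_{0.10} = 2.326 + 1.282 = 3.608.
δ = d·√n ⇒ n = (δ/d)² = (3.608 / 0.44)² = 67.24.
Rounding up, n = 68.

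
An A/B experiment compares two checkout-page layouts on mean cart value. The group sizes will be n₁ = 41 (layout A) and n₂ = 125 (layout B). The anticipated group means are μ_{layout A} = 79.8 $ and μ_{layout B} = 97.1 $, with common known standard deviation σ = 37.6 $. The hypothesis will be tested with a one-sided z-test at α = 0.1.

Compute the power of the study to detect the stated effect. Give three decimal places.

Power ≈ 0.899

Standardized effect: d = |μ_{layout A} − μ_{layout B}| / σ = |79.8 − 97.1| / 37.6 = 0.4601
Noncentrality parameter: λ = d / √(1/n₁ + 1/n₂) = 0.4601 / √(1/41 + 1/125) = 2.5565
Critical value for a one-sided test at α = 0.1: z_α = 1.282.
Power = P(Z > 1.282 − λ) = Φ(1.275) = 0.8988.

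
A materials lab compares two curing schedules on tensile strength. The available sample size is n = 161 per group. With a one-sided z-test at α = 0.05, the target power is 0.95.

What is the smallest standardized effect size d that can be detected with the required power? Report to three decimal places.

d ≈ 0.367

Need Φ(δ − 1.645) = 0.95, so δ = 1.645 + 1.645 = 3.290.
δ = d·√(n/2) ⇒ d = δ/√(n/2) = 3.290/√(161/2) = 0.3667.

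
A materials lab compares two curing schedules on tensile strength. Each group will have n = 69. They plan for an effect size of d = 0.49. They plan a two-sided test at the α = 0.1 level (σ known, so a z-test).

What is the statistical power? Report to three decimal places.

Power ≈ 0.891

Noncentrality parameter: λ = d·√(n/2) = 0.49 × √(69/2) = 2.8781
Two-sided α = 0.1 → critical value z_{0.05} = 1.645.
Power = Φ(λ − 1.645) + Φ(−λ − 1.645) = Φ(1.233) + Φ(-4.523) = 0.8913 + 0.0000 = 0.8913.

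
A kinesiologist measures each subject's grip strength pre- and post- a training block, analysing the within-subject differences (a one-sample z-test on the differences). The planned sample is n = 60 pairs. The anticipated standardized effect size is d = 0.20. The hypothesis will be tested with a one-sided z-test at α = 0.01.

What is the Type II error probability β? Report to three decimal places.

β ≈ 0.781

Noncentrality parameter: δ = d·√n = 0.20 × √60 = 1.5492
One-sided α = 0.01 → critical value z_{0.01} = 2.326.
Power = P(Z > 2.326 − δ) = Φ(-0.777) = 0.2185.
Type II error: β = 1 − power = 1 − 0.2185 = 0.7815.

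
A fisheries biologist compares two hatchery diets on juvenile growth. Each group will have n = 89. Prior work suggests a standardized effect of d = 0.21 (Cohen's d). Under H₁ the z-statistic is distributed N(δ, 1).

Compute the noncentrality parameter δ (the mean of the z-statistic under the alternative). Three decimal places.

The noncentrality parameter scales effect size by the design's sample-size factor: δ = d·√(n/2) = 0.21 × √(89/2) = 1.4009

δ ≈ 1.401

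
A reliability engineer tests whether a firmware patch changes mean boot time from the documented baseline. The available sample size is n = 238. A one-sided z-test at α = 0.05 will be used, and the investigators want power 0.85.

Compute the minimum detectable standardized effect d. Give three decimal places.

d ≈ 0.174

Required noncentrality: δ = z_{0.05} + z_{0.15} = 1.645 + 1.036 = 2.681.
δ = d·√n ⇒ d = δ/√n = 2.681/√238 = 0.1738.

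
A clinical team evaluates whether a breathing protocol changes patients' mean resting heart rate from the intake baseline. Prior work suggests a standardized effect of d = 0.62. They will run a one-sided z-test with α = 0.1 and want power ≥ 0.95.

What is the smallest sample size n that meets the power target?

n = 23

Set Φ(δ − 1.282) = 0.95; then δ − 1.282 = Φ⁻¹(0.95) = 1.645, giving δ = 2.926.
δ = d·√n ⇒ n = (δ/d)² = (2.926 / 0.62)² = 22.28.
Rounding up, n = 23.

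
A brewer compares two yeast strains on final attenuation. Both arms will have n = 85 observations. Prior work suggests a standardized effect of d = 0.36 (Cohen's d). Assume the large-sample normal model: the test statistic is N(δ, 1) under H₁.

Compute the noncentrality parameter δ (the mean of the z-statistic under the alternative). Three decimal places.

The noncentrality parameter scales effect size by the design's sample-size factor: δ = d·√(n/2) = 0.36 × √(85/2) = 2.3469

δ ≈ 2.347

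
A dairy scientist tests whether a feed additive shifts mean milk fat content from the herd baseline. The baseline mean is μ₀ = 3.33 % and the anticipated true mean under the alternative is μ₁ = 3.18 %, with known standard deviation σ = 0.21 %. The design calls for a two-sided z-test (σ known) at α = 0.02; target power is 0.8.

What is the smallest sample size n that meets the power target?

n = 20

Standardized effect: d = |μ₁ − μ₀| / σ = |3.18 − 3.33| / 0.21 = 0.7143
Set Φ(δ − 2.326) = 0.8; then δ − 2.326 = Φ⁻¹(0.8) = 0.842, giving δ = 3.168.
(Ignoring the negligible lower-tail rejection probability gives the usual closed-form inversion.)
δ = d·√n ⇒ n = (δ/d)² = (3.168 / 0.7143)² = 19.67.
Round up to the next whole unit.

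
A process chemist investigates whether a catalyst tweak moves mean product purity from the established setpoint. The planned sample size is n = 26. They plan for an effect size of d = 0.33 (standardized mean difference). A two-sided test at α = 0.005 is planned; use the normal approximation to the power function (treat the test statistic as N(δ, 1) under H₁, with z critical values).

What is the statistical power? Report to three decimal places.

Noncentrality parameter: δ = d·√n = 0.33 × √26 = 1.6827
Two-sided α = 0.005 → critical value z_{0.0025} = 2.807.
Power = Φ(δ − 2.807) + Φ(−δ − 2.807) = Φ(-1.124) + Φ(-4.490) = 0.1304 + 0.0000 = 0.1304.

Power ≈ 0.130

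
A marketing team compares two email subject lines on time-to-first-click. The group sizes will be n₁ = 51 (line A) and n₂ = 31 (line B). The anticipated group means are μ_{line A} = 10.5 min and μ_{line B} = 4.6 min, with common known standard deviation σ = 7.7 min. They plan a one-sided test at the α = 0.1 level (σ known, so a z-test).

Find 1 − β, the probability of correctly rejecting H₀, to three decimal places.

Standardized effect: d = |μ_{line A} − μ_{line B}| / σ = |10.5 − 4.6| / 7.7 = 0.7662
Noncentrality parameter: δ = d / √(1/n₁ + 1/n₂) = 0.7662 / √(1/51 + 1/31) = 3.3645
One-sided α = 0.1 → critical value z_{0.1} = 1.282.
Power = Φ(δ − 1.282) = Φ(2.083) = 0.9814.

Power ≈ 0.981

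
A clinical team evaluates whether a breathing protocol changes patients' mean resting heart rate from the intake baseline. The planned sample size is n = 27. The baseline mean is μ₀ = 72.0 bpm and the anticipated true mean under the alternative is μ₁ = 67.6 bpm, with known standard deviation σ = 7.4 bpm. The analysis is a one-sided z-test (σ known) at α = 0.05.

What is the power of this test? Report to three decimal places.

Standardized effect: d = |μ₁ − μ₀| / σ = |67.6 − 72.0| / 7.4 = 0.5946
Noncentrality parameter: δ = d·√n = 0.5946 × √27 = 3.0896
Critical value for a one-sided test at α = 0.05: z_α = 1.645.
Power = Φ(δ − 1.645) = Φ(1.445) = 0.9257.

Power ≈ 0.926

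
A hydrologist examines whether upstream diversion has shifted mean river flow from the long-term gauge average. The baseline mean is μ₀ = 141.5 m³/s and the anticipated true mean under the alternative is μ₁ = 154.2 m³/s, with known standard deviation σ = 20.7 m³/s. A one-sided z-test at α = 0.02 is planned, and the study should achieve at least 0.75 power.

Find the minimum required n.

Standardized effect: d = |μ₁ − μ₀| / σ = |154.2 − 141.5| / 20.7 = 0.6135
Set Φ(δ − 2.054) = 0.75; then δ − 2.054 = Φ⁻¹(0.75) = 0.674, giving δ = 2.728.
δ = d·√n ⇒ n = (δ/d)² = (2.728 / 0.6135)² = 19.77.
Round up to the next whole unit.

n = 20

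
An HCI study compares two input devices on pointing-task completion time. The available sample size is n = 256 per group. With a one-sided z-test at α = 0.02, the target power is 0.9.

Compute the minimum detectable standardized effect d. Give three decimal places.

d ≈ 0.295

Need Φ(δ − 2.054) = 0.9, so δ = 2.054 + 1.282 = 3.335.
δ = d·√(n/2) ⇒ d = δ/√(n/2) = 3.335/√(256/2) = 0.2948.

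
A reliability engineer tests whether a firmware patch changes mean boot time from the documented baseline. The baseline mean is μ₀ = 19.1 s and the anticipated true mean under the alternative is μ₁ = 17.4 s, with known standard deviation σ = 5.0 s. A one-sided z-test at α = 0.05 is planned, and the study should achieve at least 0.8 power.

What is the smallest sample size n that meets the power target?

Standardized effect: d = |μ₁ − μ₀| / σ = |17.4 − 19.1| / 5.0 = 0.3400
For power 0.8 need Φ(δ − z_{0.05}) = 0.8, so δ = z_{0.05} + z_{0.20} = 1.645 + 0.842 = 2.486.
δ = d·√n ⇒ n = (δ/d)² = (2.486 / 0.3400)² = 53.48.
Rounding up, n = 54.

n = 54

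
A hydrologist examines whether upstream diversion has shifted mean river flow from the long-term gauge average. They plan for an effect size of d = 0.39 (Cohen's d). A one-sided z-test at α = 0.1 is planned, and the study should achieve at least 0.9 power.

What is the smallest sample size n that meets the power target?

n = 44

Set Φ(δ − 1.282) = 0.9; then δ − 1.282 = Φ⁻¹(0.9) = 1.282, giving δ = 2.563.
δ = d·√n ⇒ n = (δ/d)² = (2.563 / 0.39)² = 43.19.
Rounding up, n = 44.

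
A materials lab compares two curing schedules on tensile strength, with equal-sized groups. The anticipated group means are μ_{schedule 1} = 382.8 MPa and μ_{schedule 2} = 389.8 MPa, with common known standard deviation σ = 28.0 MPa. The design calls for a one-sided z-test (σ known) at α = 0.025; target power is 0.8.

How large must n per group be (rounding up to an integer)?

n = 252 per group

Standardized effect: d = |μ_{schedule 1} − μ_{schedule 2}| / σ = |382.8 − 389.8| / 28.0 = 0.2500
For power 0.8 need Φ(δ − z_{0.025}) = 0.8, so δ = z_{0.025} + z_{0.20} = 1.960 + 0.842 = 2.802.
δ = d·√(n/2) ⇒ n = 2(δ/d)² = 2 × (2.802 / 0.2500)² = 251.16.
Rounding up, n = 252 per group.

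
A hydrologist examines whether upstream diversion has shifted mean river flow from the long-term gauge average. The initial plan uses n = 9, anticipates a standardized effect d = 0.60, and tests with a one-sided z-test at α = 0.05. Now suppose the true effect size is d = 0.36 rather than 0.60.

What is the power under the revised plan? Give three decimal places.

Power ≈ 0.286

With d = 0.36: δ = d·√n = 0.36 × √9 = 1.0800. Critical value z_{0.05} = 1.645.
Revised power = P(Z > 1.645 − δ) = Φ(-0.565) = 0.2861.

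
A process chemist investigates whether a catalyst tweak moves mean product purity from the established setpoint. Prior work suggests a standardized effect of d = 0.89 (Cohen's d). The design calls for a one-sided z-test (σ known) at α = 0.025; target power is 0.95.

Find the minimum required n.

n = 17

Set Φ(δ − 1.960) = 0.95; then δ − 1.960 = Φ⁻¹(0.95) = 1.645, giving δ = 3.605.
δ = d·√n ⇒ n = (δ/d)² = (3.605 / 0.89)² = 16.41.
Round up to the next whole unit.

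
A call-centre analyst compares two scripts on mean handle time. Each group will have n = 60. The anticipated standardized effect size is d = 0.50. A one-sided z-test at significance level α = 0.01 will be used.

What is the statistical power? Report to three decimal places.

Noncentrality parameter: δ = d·√(n/2) = 0.50 × √(60/2) = 2.7386
Critical value for a one-sided test at α = 0.01: z_α = 2.326.
Power = Φ(δ − 2.326) = Φ(0.412) = 0.6599.

Power ≈ 0.660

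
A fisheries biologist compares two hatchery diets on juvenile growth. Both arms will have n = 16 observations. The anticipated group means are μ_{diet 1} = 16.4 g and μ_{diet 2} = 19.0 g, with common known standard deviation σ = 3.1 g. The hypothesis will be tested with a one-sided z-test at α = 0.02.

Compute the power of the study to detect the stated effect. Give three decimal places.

Standardized effect: d = |μ_{diet 1} − μ_{diet 2}| / σ = |16.4 − 19.0| / 3.1 = 0.8387
Noncentrality parameter: δ = d·√(n/2) = 0.8387 × √(16/2) = 2.3722
One-sided α = 0.02 → critical value z_{0.02} = 2.054.
Power = Φ(δ − 2.054) = Φ(0.318) = 0.6249.

Power ≈ 0.625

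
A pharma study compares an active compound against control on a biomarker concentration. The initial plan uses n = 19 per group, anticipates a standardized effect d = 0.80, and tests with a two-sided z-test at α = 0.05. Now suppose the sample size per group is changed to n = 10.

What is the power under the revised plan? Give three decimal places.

With n = 10 per group: δ = d·√(n/2) = 0.80 × √(10/2) = 1.7889. Critical value z_{0.025} = 1.960.
Revised power = Φ(δ − 1.960) + Φ(−δ − 1.960) = Φ(-0.171) + Φ(-3.749) = 0.4321 + 0.0001 = 0.4322.

Power ≈ 0.432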